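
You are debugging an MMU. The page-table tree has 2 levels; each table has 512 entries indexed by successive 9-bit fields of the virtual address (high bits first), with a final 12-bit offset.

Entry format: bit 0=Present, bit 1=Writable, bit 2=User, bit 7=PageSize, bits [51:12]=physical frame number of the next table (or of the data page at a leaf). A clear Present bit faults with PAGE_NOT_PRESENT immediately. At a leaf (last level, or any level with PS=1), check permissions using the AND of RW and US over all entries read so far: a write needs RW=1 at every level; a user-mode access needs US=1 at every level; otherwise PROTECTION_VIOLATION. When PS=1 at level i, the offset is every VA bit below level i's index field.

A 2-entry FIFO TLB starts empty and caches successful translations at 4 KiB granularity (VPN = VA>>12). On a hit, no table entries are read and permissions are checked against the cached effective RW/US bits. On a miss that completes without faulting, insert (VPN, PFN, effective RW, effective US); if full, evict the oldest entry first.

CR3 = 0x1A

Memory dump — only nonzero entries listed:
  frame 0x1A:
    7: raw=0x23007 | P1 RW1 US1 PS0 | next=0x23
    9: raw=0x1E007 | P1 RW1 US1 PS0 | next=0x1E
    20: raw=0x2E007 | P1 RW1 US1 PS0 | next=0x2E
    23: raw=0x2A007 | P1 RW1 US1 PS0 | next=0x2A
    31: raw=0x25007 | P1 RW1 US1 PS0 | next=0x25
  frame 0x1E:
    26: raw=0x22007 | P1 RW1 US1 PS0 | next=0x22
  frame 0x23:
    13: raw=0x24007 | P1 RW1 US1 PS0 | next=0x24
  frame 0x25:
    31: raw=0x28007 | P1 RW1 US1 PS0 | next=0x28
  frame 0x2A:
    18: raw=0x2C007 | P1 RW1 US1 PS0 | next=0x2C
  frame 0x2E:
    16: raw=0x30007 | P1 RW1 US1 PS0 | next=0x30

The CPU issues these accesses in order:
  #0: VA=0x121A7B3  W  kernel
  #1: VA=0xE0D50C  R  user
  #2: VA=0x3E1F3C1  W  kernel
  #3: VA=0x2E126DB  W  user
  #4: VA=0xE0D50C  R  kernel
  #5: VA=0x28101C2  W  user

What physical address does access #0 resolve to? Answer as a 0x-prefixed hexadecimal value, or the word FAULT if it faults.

Per-access translation:
#0 VA=0x121A7B3 (w,kernel):
  L0: frame=0x1A idx=9 entry=0x1E007 [P=1 RW=1 US=1 PS=0]
  L1: frame=0x1E idx=26 entry=0x22007 [P=1 RW=1 US=1 PS=0]
  ⇒ phys 0x227B3  [2 reads]
#1 VA=0xE0D50C (r,user):
  L0: frame=0x1A idx=7 entry=0x23007 [P=1 RW=1 US=1 PS=0]
  L1: frame=0x23 idx=13 entry=0x24007 [P=1 RW=1 US=1 PS=0]
  ⇒ phys 0x2450C  [2 reads]
#2 VA=0x3E1F3C1 (w,kernel):
  L0: frame=0x1A idx=31 entry=0x25007 [P=1 RW=1 US=1 PS=0]
  L1: frame=0x25 idx=31 entry=0x28007 [P=1 RW=1 US=1 PS=0]
  ⇒ phys 0x283C1  [2 reads]
#3 VA=0x2E126DB (w,user):
  L0: frame=0x1A idx=23 entry=0x2A007 [P=1 RW=1 US=1 PS=0]
  L1: frame=0x2A idx=18 entry=0x2C007 [P=1 RW=1 US=1 PS=0]
  ⇒ phys 0x2C6DB  [2 reads]
#4 VA=0xE0D50C (r,kernel):
  L0: frame=0x1A idx=7 entry=0x23007 [P=1 RW=1 US=1 PS=0]
  L1: frame=0x23 idx=13 entry=0x24007 [P=1 RW=1 US=1 PS=0]
  ⇒ phys 0x2450C  [2 reads]
#5 VA=0x28101C2 (w,user):
  L0: frame=0x1A idx=20 entry=0x2E007 [P=1 RW=1 US=1 PS=0]
  L1: frame=0x2E idx=16 entry=0x30007 [P=1 RW=1 US=1 PS=0]
  ⇒ phys 0x301C2  [2 reads]

Access #0 PA: 0x227B3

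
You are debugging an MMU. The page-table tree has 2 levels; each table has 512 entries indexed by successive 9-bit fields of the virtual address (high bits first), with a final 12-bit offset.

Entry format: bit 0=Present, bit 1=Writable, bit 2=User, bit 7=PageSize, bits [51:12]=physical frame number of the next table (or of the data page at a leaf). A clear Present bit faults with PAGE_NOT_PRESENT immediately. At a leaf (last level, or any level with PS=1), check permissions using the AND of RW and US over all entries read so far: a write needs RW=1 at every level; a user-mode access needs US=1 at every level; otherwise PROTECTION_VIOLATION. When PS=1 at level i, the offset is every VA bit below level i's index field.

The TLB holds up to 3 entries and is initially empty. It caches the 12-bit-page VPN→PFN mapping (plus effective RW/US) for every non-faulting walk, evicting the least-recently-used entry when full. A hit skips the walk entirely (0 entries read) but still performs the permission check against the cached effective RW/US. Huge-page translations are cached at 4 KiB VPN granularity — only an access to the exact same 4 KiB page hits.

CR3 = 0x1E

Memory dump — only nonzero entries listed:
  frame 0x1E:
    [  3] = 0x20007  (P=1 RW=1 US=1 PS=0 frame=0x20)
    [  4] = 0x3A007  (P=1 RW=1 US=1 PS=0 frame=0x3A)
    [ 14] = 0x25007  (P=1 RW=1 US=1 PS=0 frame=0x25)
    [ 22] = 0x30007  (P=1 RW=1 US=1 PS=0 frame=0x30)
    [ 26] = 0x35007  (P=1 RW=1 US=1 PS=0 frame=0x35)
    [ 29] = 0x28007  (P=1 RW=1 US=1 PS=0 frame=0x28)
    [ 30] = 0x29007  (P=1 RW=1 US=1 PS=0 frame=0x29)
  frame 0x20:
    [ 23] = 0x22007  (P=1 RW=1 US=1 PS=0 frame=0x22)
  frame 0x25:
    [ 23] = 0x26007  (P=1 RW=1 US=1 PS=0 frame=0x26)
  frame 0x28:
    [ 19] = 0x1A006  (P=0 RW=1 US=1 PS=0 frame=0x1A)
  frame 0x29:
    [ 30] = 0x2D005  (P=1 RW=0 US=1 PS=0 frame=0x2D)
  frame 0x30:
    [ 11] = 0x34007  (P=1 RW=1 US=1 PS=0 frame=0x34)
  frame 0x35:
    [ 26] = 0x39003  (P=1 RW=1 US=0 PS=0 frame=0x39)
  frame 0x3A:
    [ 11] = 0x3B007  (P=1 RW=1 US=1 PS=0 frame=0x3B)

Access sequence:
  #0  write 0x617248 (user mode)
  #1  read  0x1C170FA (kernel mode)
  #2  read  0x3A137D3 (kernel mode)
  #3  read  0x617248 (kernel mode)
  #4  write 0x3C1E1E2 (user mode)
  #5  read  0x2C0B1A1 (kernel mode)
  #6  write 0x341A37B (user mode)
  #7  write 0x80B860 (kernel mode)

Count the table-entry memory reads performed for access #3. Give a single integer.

Walk each access:
#0 VA=0x617248 (w,user):
  L0 @0x1E[3] → 0x20007  P=1,RW=1,US=1,PS=0
  L1 @0x20[23] → 0x22007  P=1,RW=1,US=1,PS=0
  ✓ 0x22248  — 2 lookups
#1 VA=0x1C170FA (r,kernel):
  L0 @0x1E[14] → 0x25007  P=1,RW=1,US=1,PS=0
  L1 @0x25[23] → 0x26007  P=1,RW=1,US=1,PS=0
  ✓ 0x260FA  — 2 lookups
#2 VA=0x3A137D3 (r,kernel):
  L0 @0x1E[29] → 0x28007  P=1,RW=1,US=1,PS=0
  L1 @0x28[19] → 0x1A006  P=0,RW=1,US=1,PS=0
  ✗ PAGE_NOT_PRESENT  [2 reads]
#3 VA=0x617248 (r,kernel):
  TLB hit vpn=0x617 → PA=0x22248
#4 VA=0x3C1E1E2 (w,user):
  L0 @0x1E[30] → 0x29007  P=1,RW=1,US=1,PS=0
  L1 @0x29[30] → 0x2D005  P=1,RW=0,US=1,PS=0
  ✗ PROTECTION_VIOLATION  [2 reads]
#5 VA=0x2C0B1A1 (r,kernel):
  L0 @0x1E[22] → 0x30007  P=1,RW=1,US=1,PS=0
  L1 @0x30[11] → 0x34007  P=1,RW=1,US=1,PS=0
  ✓ 0x341A1  — 2 lookups
#6 VA=0x341A37B (w,user):
  L0 @0x1E[26] → 0x35007  P=1,RW=1,US=1,PS=0
  L1 @0x35[26] → 0x39003  P=1,RW=1,US=0,PS=0
  ✗ PROTECTION_VIOLATION  [2 reads]
#7 VA=0x80B860 (w,kernel):
  L0 @0x1E[4] → 0x3A007  P=1,RW=1,US=1,PS=0
  L1 @0x3A[11] → 0x3B007  P=1,RW=1,US=1,PS=0
  ✓ 0x3B860  — 2 lookups

Entries read for #3: 0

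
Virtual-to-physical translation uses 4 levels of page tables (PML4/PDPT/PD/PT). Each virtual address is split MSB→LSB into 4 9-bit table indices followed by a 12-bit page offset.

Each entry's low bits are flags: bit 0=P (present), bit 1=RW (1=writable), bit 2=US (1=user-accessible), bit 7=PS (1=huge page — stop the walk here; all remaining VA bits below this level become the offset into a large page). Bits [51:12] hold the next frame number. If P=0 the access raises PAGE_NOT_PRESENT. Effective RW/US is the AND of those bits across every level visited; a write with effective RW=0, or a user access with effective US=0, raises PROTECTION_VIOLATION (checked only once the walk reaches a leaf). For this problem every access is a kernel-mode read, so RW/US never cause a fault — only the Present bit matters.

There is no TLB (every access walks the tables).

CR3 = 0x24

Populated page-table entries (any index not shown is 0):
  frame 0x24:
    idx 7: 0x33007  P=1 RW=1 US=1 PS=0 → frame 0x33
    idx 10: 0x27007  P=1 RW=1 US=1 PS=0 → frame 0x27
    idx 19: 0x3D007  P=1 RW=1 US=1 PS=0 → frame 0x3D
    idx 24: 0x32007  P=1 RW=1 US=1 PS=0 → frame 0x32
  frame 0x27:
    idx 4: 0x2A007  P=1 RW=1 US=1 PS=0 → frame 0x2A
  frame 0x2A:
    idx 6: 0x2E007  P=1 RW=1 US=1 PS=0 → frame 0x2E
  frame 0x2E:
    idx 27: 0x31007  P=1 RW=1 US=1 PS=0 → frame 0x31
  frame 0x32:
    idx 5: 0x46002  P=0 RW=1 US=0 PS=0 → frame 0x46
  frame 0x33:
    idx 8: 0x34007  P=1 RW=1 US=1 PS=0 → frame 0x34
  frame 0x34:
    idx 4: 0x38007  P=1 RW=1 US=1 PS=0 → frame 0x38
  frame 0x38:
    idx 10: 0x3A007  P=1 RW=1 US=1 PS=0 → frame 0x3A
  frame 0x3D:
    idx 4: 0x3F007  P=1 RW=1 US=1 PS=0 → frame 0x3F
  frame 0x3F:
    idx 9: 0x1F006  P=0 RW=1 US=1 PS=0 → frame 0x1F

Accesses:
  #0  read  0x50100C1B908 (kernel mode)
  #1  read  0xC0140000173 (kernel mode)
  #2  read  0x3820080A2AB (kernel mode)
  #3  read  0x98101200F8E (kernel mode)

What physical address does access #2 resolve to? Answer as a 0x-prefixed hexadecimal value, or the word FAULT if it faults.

Walk each access:
#0 VA=0x50100C1B908 (r,kernel):
  L0: frame=0x24 idx=10 entry=0x27007 [P=1 RW=1 US=1 PS=0]
  L1: frame=0x27 idx=4 entry=0x2A007 [P=1 RW=1 US=1 PS=0]
  L2: frame=0x2A idx=6 entry=0x2E007 [P=1 RW=1 US=1 PS=0]
  L3: frame=0x2E idx=27 entry=0x31007 [P=1 RW=1 US=1 PS=0]
  ✓ 0x31908  — 4 lookups
#1 VA=0xC0140000173 (r,kernel):
  L0: frame=0x24 idx=24 entry=0x32007 [P=1 RW=1 US=1 PS=0]
  L1: frame=0x32 idx=5 entry=0x46002 [P=0 RW=1 US=0 PS=0]
  → PAGE_NOT_PRESENT  (2 entries read)
#2 VA=0x3820080A2AB (r,kernel):
  L0: frame=0x24 idx=7 entry=0x33007 [P=1 RW=1 US=1 PS=0]
  L1: frame=0x33 idx=8 entry=0x34007 [P=1 RW=1 US=1 PS=0]
  L2: frame=0x34 idx=4 entry=0x38007 [P=1 RW=1 US=1 PS=0]
  L3: frame=0x38 idx=10 entry=0x3A007 [P=1 RW=1 US=1 PS=0]
  ✓ 0x3A2AB  — 4 lookups
#3 VA=0x98101200F8E (r,kernel):
  L0: frame=0x24 idx=19 entry=0x3D007 [P=1 RW=1 US=1 PS=0]
  L1: frame=0x3D idx=4 entry=0x3F007 [P=1 RW=1 US=1 PS=0]
  L2: frame=0x3F idx=9 entry=0x1F006 [P=0 RW=1 US=1 PS=0]
  → PAGE_NOT_PRESENT  (3 entries read)

Access #2 PA: 0x3A2AB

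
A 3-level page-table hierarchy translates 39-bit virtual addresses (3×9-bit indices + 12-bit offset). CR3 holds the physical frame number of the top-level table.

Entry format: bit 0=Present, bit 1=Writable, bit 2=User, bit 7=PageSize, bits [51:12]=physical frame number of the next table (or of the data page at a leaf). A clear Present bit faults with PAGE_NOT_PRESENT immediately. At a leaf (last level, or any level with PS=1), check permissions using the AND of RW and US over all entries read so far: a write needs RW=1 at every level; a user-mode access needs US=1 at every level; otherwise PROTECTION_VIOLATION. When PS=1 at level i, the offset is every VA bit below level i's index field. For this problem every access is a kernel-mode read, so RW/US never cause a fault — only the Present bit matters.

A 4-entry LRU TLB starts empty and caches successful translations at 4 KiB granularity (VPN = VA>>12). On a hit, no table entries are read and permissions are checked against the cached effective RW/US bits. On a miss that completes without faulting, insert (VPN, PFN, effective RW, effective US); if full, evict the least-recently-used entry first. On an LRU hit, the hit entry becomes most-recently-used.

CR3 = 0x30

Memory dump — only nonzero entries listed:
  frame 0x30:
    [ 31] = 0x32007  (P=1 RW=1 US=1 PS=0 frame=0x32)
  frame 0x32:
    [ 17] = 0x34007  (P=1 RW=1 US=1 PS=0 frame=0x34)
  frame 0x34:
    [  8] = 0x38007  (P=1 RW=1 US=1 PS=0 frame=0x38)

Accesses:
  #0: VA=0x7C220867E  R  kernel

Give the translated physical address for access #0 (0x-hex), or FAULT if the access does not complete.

Per-access translation:
#0 VA=0x7C220867E (r,kernel):
  lvl0: tbl 0x30, slot 31 ⇒ 0x32007 (P1/RW1/US1/PS0)
  lvl1: tbl 0x32, slot 17 ⇒ 0x34007 (P1/RW1/US1/PS0)
  lvl2: tbl 0x34, slot 8 ⇒ 0x38007 (P1/RW1/US1/PS0)
  ✓ 0x3867E  — 3 lookups

Access #0 PA: 0x3867E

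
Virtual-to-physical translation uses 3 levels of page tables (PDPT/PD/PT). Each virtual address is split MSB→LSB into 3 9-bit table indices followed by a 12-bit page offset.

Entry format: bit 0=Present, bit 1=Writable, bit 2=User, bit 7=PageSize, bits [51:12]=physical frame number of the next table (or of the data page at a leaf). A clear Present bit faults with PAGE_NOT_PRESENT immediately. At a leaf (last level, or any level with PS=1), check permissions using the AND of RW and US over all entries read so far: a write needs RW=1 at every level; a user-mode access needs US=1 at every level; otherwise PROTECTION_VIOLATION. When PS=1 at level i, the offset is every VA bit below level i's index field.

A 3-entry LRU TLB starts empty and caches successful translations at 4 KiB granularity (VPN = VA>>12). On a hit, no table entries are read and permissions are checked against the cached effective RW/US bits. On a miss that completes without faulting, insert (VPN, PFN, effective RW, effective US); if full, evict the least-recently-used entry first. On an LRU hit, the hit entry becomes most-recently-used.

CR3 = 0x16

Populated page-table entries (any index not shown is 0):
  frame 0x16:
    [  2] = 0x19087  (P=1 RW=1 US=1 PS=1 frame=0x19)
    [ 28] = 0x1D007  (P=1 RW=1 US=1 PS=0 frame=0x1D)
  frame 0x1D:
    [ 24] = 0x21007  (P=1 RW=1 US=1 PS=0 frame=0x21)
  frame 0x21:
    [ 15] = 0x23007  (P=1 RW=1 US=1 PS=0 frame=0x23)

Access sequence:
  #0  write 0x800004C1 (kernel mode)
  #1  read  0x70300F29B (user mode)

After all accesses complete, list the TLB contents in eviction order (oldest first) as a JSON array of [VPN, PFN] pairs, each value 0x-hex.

Trace:
#0 VA=0x800004C1 (w,kernel):
  lvl0: tbl 0x16, slot 2 ⇒ 0x19087 (P1/RW1/US1/PS1)
  → PA=0x194C1 (huge @L0)  (1 entries read)
#1 VA=0x70300F29B (r,user):
  lvl0: tbl 0x16, slot 28 ⇒ 0x1D007 (P1/RW1/US1/PS0)
  lvl1: tbl 0x1D, slot 24 ⇒ 0x21007 (P1/RW1/US1/PS0)
  lvl2: tbl 0x21, slot 15 ⇒ 0x23007 (P1/RW1/US1/PS0)
  → PA=0x2329B  (3 entries read)

TLB: [["0x80000", "0x19"], ["0x70300F", "0x23"]]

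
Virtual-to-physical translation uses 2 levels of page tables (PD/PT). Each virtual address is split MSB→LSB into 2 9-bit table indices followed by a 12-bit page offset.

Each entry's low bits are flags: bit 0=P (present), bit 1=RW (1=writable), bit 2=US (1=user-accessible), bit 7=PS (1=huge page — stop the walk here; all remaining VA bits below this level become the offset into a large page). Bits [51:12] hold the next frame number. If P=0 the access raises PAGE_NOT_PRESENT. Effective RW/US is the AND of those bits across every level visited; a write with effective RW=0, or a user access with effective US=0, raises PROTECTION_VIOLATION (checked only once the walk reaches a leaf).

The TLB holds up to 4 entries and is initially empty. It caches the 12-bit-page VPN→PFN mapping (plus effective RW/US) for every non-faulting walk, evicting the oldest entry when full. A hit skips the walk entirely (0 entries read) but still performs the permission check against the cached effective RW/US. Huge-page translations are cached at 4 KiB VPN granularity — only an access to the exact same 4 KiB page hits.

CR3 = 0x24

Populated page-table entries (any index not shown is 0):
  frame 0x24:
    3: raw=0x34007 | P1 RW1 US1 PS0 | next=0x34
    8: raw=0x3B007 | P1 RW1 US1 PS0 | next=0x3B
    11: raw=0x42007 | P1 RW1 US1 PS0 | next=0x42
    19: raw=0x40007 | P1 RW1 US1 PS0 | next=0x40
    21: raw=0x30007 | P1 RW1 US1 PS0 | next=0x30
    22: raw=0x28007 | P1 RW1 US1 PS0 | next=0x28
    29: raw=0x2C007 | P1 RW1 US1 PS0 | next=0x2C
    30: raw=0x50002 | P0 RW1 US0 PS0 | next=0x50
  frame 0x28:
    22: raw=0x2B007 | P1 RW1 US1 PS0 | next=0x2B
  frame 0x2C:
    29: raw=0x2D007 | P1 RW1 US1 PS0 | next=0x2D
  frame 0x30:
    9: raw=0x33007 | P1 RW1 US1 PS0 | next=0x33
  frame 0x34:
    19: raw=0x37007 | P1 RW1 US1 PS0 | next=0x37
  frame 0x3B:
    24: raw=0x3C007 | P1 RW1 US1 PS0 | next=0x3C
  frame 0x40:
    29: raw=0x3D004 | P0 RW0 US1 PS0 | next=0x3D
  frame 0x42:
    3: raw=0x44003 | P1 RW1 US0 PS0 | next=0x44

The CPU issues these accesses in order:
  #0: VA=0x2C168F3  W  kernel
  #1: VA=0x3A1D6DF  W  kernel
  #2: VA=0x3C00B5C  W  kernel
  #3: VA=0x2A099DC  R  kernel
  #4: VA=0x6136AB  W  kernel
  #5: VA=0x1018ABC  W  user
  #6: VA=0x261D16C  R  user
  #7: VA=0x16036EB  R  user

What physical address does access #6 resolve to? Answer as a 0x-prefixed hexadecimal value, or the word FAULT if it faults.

Trace:
#0 VA=0x2C168F3 (w,kernel):
  L0 @0x24[22] → 0x28007  P=1,RW=1,US=1,PS=0
  L1 @0x28[22] → 0x2B007  P=1,RW=1,US=1,PS=0
  ✓ 0x2B8F3  — 2 lookups
#1 VA=0x3A1D6DF (w,kernel):
  L0 @0x24[29] → 0x2C007  P=1,RW=1,US=1,PS=0
  L1 @0x2C[29] → 0x2D007  P=1,RW=1,US=1,PS=0
  ✓ 0x2D6DF  — 2 lookups
#2 VA=0x3C00B5C (w,kernel):
  L0 @0x24[30] → 0x50002  P=0,RW=1,US=0,PS=0
  → PAGE_NOT_PRESENT  (1 entries read)
#3 VA=0x2A099DC (r,kernel):
  L0 @0x24[21] → 0x30007  P=1,RW=1,US=1,PS=0
  L1 @0x30[9] → 0x33007  P=1,RW=1,US=1,PS=0
  ✓ 0x339DC  — 2 lookups
#4 VA=0x6136AB (w,kernel):
  L0 @0x24[3] → 0x34007  P=1,RW=1,US=1,PS=0
  L1 @0x34[19] → 0x37007  P=1,RW=1,US=1,PS=0
  ✓ 0x376AB  — 2 lookups
#5 VA=0x1018ABC (w,user):
  L0 @0x24[8] → 0x3B007  P=1,RW=1,US=1,PS=0
  L1 @0x3B[24] → 0x3C007  P=1,RW=1,US=1,PS=0
  ✓ 0x3CABC  — 2 lookups
#6 VA=0x261D16C (r,user):
  L0 @0x24[19] → 0x40007  P=1,RW=1,US=1,PS=0
  L1 @0x40[29] → 0x3D004  P=0,RW=0,US=1,PS=0
  → PAGE_NOT_PRESENT  (2 entries read)
#7 VA=0x16036EB (r,user):
  L0 @0x24[11] → 0x42007  P=1,RW=1,US=1,PS=0
  L1 @0x42[3] → 0x44003  P=1,RW=1,US=0,PS=0
  → PROTECTION_VIOLATION  (2 entries read)

Access #6 PA: FAULT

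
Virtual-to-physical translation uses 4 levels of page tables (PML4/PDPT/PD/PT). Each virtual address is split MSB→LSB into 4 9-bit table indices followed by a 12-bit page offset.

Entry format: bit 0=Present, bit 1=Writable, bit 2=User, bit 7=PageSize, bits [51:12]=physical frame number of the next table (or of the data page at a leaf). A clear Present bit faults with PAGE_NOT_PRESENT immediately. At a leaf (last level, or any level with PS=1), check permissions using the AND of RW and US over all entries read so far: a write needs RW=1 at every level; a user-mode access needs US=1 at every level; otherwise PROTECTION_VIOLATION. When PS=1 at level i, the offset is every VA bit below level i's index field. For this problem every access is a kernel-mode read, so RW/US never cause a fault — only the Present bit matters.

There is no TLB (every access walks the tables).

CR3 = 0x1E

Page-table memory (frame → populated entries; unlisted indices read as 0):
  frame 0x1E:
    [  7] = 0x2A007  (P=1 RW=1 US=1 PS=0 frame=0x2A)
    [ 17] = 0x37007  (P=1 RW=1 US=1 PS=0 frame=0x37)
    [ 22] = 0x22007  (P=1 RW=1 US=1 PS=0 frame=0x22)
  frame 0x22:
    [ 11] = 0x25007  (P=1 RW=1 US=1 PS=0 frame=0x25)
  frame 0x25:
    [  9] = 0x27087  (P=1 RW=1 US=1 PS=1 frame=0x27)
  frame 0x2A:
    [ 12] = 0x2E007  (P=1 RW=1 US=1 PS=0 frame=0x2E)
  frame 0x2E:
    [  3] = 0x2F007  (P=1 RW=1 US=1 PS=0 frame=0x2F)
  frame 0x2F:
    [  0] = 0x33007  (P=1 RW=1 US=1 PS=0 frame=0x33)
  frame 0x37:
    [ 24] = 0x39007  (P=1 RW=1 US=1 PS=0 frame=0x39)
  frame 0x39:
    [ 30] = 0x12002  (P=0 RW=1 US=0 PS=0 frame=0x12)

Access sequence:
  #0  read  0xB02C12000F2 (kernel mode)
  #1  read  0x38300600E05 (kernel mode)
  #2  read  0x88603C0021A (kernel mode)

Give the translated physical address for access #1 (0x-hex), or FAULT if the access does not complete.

Per-access translation:
#0 VA=0xB02C12000F2 (r,kernel):
  lvl0: tbl 0x1E, slot 22 ⇒ 0x22007 (P1/RW1/US1/PS0)
  lvl1: tbl 0x22, slot 11 ⇒ 0x25007 (P1/RW1/US1/PS0)
  lvl2: tbl 0x25, slot 9 ⇒ 0x27087 (P1/RW1/US1/PS1)
  ⇒ phys 0x270F2 (huge @L2)  [3 reads]
#1 VA=0x38300600E05 (r,kernel):
  lvl0: tbl 0x1E, slot 7 ⇒ 0x2A007 (P1/RW1/US1/PS0)
  lvl1: tbl 0x2A, slot 12 ⇒ 0x2E007 (P1/RW1/US1/PS0)
  lvl2: tbl 0x2E, slot 3 ⇒ 0x2F007 (P1/RW1/US1/PS0)
  lvl3: tbl 0x2F, slot 0 ⇒ 0x33007 (P1/RW1/US1/PS0)
  ⇒ phys 0x33E05  [4 reads]
#2 VA=0x88603C0021A (r,kernel):
  lvl0: tbl 0x1E, slot 17 ⇒ 0x37007 (P1/RW1/US1/PS0)
  lvl1: tbl 0x37, slot 24 ⇒ 0x39007 (P1/RW1/US1/PS0)
  lvl2: tbl 0x39, slot 30 ⇒ 0x12002 (P0/RW1/US0/PS0)
  ⇒ fault: PAGE_NOT_PRESENT  — 3 lookups

Access #1 PA: 0x33E05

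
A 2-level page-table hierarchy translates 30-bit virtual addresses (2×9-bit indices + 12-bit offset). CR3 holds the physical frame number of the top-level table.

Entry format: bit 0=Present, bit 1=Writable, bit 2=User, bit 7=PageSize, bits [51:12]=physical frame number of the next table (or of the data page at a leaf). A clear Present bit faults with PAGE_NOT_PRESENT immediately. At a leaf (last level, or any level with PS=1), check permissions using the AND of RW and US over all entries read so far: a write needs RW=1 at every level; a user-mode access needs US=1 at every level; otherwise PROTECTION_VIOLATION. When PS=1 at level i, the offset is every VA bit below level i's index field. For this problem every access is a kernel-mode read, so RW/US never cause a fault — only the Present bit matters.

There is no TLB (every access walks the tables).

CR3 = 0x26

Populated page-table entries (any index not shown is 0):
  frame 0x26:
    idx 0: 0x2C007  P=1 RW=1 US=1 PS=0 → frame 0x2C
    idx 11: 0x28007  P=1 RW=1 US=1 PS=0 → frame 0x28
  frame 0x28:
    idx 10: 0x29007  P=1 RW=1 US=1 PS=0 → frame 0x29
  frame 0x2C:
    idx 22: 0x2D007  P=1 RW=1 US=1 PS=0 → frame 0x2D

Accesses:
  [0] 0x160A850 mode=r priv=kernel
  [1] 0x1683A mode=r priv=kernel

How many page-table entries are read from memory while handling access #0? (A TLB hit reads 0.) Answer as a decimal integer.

Per-access translation:
#0 VA=0x160A850 (r,kernel):
  L0: frame=0x26 idx=11 entry=0x28007 [P=1 RW=1 US=1 PS=0]
  L1: frame=0x28 idx=10 entry=0x29007 [P=1 RW=1 US=1 PS=0]
  → PA=0x29850  (2 entries read)
#1 VA=0x1683A (r,kernel):
  L0: frame=0x26 idx=0 entry=0x2C007 [P=1 RW=1 US=1 PS=0]
  L1: frame=0x2C idx=22 entry=0x2D007 [P=1 RW=1 US=1 PS=0]
  → PA=0x2D83A  (2 entries read)

Entries read for #0: 2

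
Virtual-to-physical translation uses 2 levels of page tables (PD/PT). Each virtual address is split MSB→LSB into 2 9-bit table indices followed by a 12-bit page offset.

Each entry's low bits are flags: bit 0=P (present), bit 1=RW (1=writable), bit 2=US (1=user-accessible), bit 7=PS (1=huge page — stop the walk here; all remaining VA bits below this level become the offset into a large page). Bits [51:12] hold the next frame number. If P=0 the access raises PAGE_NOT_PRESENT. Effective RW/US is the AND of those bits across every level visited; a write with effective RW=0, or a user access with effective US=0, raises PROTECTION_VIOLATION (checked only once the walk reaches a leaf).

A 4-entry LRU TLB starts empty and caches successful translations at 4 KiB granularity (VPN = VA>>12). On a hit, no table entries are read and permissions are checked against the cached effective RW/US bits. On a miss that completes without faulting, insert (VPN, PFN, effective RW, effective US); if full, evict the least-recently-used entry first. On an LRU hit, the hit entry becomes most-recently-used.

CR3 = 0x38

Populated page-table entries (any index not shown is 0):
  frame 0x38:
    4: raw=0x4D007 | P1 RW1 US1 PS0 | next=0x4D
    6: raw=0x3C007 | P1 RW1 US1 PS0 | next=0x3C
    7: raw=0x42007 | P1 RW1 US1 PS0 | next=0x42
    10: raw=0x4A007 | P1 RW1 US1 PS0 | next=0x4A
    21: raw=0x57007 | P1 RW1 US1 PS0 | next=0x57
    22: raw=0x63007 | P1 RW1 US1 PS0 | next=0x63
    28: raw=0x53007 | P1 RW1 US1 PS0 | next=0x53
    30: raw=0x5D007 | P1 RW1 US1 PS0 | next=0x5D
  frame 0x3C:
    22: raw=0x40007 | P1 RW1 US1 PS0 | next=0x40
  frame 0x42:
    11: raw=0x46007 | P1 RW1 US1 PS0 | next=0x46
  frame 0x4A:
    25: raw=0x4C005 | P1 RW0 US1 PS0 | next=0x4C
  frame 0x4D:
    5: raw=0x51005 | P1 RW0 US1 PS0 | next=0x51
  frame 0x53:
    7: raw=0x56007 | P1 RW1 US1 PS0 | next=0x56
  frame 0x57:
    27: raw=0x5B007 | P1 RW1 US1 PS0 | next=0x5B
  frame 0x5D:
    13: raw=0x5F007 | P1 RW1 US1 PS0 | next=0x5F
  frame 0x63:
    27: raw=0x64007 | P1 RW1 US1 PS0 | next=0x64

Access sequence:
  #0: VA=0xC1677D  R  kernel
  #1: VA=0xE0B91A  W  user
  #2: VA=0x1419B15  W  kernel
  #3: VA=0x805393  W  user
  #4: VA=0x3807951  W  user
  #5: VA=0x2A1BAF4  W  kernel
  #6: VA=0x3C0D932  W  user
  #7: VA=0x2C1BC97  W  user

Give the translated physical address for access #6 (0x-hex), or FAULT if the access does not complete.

Walk each access:
#0 VA=0xC1677D (r,kernel):
  L0 @0x38[6] → 0x3C007  P=1,RW=1,US=1,PS=0
  L1 @0x3C[22] → 0x40007  P=1,RW=1,US=1,PS=0
  ✓ 0x4077D  — 2 lookups
#1 VA=0xE0B91A (w,user):
  L0 @0x38[7] → 0x42007  P=1,RW=1,US=1,PS=0
  L1 @0x42[11] → 0x46007  P=1,RW=1,US=1,PS=0
  ✓ 0x4691A  — 2 lookups
#2 VA=0x1419B15 (w,kernel):
  L0 @0x38[10] → 0x4A007  P=1,RW=1,US=1,PS=0
  L1 @0x4A[25] → 0x4C005  P=1,RW=0,US=1,PS=0
  ⇒ fault: PROTECTION_VIOLATION  — 2 lookups
#3 VA=0x805393 (w,user):
  L0 @0x38[4] → 0x4D007  P=1,RW=1,US=1,PS=0
  L1 @0x4D[5] → 0x51005  P=1,RW=0,US=1,PS=0
  ⇒ fault: PROTECTION_VIOLATION  — 2 lookups
#4 VA=0x3807951 (w,user):
  L0 @0x38[28] → 0x53007  P=1,RW=1,US=1,PS=0
  L1 @0x53[7] → 0x56007  P=1,RW=1,US=1,PS=0
  ✓ 0x56951  — 2 lookups
#5 VA=0x2A1BAF4 (w,kernel):
  L0 @0x38[21] → 0x57007  P=1,RW=1,US=1,PS=0
  L1 @0x57[27] → 0x5B007  P=1,RW=1,US=1,PS=0
  ✓ 0x5BAF4  — 2 lookups
#6 VA=0x3C0D932 (w,user):
  L0 @0x38[30] → 0x5D007  P=1,RW=1,US=1,PS=0
  L1 @0x5D[13] → 0x5F007  P=1,RW=1,US=1,PS=0
  ✓ 0x5F932  — 2 lookups
#7 VA=0x2C1BC97 (w,user):
  L0 @0x38[22] → 0x63007  P=1,RW=1,US=1,PS=0
  L1 @0x63[27] → 0x64007  P=1,RW=1,US=1,PS=0
  ✓ 0x64C97  — 2 lookups

Access #6 PA: 0x5F932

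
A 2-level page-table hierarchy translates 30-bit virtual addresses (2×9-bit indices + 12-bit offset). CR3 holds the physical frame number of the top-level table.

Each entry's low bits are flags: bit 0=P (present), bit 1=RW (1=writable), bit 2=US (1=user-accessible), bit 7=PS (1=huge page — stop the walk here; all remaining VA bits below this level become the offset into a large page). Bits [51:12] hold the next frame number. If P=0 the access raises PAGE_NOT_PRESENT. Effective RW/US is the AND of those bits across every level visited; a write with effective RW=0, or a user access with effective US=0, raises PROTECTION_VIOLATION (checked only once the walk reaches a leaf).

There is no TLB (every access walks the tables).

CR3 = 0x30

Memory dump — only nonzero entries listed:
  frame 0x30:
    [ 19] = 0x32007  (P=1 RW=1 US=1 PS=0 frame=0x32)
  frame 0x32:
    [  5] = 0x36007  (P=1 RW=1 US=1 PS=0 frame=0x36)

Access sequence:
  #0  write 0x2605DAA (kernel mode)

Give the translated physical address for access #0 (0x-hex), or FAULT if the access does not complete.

Walk each access:
#0 VA=0x2605DAA (w,kernel):
  L0: frame=0x30 idx=19 entry=0x32007 [P=1 RW=1 US=1 PS=0]
  L1: frame=0x32 idx=5 entry=0x36007 [P=1 RW=1 US=1 PS=0]
  ✓ 0x36DAA  — 2 lookups

Access #0 PA: 0x36DAA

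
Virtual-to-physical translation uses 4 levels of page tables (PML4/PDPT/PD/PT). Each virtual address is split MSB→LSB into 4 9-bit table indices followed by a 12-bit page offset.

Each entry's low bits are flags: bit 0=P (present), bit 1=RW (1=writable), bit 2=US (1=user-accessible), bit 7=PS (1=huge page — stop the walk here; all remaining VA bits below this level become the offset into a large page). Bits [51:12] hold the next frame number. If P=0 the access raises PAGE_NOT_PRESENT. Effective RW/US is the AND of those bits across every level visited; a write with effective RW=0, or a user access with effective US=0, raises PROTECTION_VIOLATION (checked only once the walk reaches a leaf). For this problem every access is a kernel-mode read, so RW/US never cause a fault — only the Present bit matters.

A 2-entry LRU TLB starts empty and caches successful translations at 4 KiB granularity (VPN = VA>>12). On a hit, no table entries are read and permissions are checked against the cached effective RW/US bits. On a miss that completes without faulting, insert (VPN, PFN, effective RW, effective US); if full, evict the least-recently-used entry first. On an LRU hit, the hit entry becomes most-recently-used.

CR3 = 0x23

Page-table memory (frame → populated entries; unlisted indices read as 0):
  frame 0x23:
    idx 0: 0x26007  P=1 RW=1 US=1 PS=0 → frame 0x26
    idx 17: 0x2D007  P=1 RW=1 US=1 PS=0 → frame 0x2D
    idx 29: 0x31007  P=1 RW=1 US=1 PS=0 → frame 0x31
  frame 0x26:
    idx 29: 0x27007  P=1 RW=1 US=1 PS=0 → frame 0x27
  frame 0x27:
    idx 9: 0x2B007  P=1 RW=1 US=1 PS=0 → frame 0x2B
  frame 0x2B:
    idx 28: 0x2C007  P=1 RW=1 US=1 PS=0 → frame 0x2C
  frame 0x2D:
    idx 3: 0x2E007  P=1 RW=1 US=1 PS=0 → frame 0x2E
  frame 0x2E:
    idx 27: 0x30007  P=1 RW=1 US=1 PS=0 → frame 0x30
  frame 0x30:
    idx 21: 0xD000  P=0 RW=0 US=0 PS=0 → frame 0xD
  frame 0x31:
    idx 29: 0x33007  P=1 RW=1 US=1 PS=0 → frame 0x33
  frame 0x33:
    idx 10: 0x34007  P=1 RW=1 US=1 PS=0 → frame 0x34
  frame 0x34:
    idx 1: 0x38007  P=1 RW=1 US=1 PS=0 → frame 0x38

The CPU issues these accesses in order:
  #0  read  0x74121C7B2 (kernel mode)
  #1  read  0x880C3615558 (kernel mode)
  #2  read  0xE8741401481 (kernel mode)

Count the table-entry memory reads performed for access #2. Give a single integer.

Trace:
#0 VA=0x74121C7B2 (r,kernel):
  lvl0: tbl 0x23, slot 0 ⇒ 0x26007 (P1/RW1/US1/PS0)
  lvl1: tbl 0x26, slot 29 ⇒ 0x27007 (P1/RW1/US1/PS0)
  lvl2: tbl 0x27, slot 9 ⇒ 0x2B007 (P1/RW1/US1/PS0)
  lvl3: tbl 0x2B, slot 28 ⇒ 0x2C007 (P1/RW1/US1/PS0)
  → PA=0x2C7B2  (4 entries read)
#1 VA=0x880C3615558 (r,kernel):
  lvl0: tbl 0x23, slot 17 ⇒ 0x2D007 (P1/RW1/US1/PS0)
  lvl1: tbl 0x2D, slot 3 ⇒ 0x2E007 (P1/RW1/US1/PS0)
  lvl2: tbl 0x2E, slot 27 ⇒ 0x30007 (P1/RW1/US1/PS0)
  lvl3: tbl 0x30, slot 21 ⇒ 0xD000 (P0/RW0/US0/PS0)
  ⇒ fault: PAGE_NOT_PRESENT  — 4 lookups
#2 VA=0xE8741401481 (r,kernel):
  lvl0: tbl 0x23, slot 29 ⇒ 0x31007 (P1/RW1/US1/PS0)
  lvl1: tbl 0x31, slot 29 ⇒ 0x33007 (P1/RW1/US1/PS0)
  lvl2: tbl 0x33, slot 10 ⇒ 0x34007 (P1/RW1/US1/PS0)
  lvl3: tbl 0x34, slot 1 ⇒ 0x38007 (P1/RW1/US1/PS0)
  → PA=0x38481  (4 entries read)

Entries read for #2: 4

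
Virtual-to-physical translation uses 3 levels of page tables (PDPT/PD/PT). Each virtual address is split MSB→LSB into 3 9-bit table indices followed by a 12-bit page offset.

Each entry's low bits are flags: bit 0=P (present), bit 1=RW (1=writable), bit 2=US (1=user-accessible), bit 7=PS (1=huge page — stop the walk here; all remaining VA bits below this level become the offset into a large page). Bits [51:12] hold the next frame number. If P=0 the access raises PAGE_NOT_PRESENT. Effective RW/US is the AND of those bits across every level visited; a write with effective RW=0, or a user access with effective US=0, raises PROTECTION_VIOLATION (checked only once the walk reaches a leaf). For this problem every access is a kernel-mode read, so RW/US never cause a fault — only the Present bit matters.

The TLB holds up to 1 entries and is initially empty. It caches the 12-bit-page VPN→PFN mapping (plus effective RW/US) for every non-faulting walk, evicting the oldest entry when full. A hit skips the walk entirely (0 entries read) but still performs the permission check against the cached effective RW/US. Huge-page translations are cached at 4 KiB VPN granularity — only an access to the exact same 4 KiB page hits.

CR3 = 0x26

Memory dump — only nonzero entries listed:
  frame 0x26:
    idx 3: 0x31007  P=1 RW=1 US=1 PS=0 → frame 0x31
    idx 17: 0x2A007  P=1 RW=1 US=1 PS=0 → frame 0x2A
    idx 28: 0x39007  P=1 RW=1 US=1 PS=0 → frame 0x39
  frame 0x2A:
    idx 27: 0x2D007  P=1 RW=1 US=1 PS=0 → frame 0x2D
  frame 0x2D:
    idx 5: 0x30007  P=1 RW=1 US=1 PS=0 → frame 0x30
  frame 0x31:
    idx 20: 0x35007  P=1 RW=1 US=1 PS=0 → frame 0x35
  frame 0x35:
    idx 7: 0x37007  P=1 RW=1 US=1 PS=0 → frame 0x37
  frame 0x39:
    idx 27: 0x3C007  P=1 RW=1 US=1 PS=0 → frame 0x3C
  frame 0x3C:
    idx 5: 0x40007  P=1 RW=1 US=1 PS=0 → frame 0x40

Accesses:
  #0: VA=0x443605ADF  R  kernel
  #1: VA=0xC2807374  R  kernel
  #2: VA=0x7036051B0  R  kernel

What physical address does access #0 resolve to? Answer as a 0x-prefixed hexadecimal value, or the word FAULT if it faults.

Per-access translation:
#0 VA=0x443605ADF (r,kernel):
  lvl0: tbl 0x26, slot 17 ⇒ 0x2A007 (P1/RW1/US1/PS0)
  lvl1: tbl 0x2A, slot 27 ⇒ 0x2D007 (P1/RW1/US1/PS0)
  lvl2: tbl 0x2D, slot 5 ⇒ 0x30007 (P1/RW1/US1/PS0)
  ⇒ phys 0x30ADF  [3 reads]
#1 VA=0xC2807374 (r,kernel):
  lvl0: tbl 0x26, slot 3 ⇒ 0x31007 (P1/RW1/US1/PS0)
  lvl1: tbl 0x31, slot 20 ⇒ 0x35007 (P1/RW1/US1/PS0)
  lvl2: tbl 0x35, slot 7 ⇒ 0x37007 (P1/RW1/US1/PS0)
  ⇒ phys 0x37374  [3 reads]
#2 VA=0x7036051B0 (r,kernel):
  lvl0: tbl 0x26, slot 28 ⇒ 0x39007 (P1/RW1/US1/PS0)
  lvl1: tbl 0x39, slot 27 ⇒ 0x3C007 (P1/RW1/US1/PS0)
  lvl2: tbl 0x3C, slot 5 ⇒ 0x40007 (P1/RW1/US1/PS0)
  ⇒ phys 0x401B0  [3 reads]

Access #0 PA: 0x30ADF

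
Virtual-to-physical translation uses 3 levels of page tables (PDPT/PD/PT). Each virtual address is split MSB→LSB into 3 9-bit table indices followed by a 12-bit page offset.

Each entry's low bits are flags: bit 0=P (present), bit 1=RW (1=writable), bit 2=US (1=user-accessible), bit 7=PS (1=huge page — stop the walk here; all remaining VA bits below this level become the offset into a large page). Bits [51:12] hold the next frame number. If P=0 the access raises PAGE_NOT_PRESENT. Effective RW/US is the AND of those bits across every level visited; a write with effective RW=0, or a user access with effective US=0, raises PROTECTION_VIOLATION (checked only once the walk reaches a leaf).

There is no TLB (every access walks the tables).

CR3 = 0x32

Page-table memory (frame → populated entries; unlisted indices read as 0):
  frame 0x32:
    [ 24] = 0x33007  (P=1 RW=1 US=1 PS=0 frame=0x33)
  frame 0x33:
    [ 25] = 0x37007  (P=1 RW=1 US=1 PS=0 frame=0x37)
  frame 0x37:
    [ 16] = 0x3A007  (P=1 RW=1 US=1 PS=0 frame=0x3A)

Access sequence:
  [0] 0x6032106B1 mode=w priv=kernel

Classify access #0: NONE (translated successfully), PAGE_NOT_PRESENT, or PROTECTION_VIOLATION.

Walk each access:
#0 VA=0x6032106B1 (w,kernel):
  L0 @0x32[24] → 0x33007  P=1,RW=1,US=1,PS=0
  L1 @0x33[25] → 0x37007  P=1,RW=1,US=1,PS=0
  L2 @0x37[16] → 0x3A007  P=1,RW=1,US=1,PS=0
  ⇒ phys 0x3A6B1  [3 reads]

Access #0 fault: NONE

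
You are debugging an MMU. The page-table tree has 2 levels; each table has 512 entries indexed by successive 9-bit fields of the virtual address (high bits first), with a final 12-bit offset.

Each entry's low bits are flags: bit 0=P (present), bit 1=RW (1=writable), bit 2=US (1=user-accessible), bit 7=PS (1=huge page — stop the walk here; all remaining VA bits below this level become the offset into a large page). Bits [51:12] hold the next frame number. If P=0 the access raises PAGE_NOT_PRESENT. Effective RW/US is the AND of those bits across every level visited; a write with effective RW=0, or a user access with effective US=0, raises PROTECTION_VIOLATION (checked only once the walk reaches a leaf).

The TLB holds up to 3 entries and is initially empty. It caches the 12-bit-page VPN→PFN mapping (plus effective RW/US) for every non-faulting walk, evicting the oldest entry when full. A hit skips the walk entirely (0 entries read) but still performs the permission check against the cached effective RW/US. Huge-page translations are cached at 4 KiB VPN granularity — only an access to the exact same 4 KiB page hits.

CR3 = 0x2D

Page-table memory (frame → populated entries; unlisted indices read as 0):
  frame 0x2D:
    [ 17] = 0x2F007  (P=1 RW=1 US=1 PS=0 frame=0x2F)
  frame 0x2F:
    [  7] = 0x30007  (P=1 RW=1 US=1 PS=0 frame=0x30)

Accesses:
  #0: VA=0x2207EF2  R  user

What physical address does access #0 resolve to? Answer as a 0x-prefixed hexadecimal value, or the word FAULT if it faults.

Trace:
#0 VA=0x2207EF2 (r,user):
  L0: frame=0x2D idx=17 entry=0x2F007 [P=1 RW=1 US=1 PS=0]
  L1: frame=0x2F idx=7 entry=0x30007 [P=1 RW=1 US=1 PS=0]
  ⇒ phys 0x30EF2  [2 reads]

Access #0 PA: 0x30EF2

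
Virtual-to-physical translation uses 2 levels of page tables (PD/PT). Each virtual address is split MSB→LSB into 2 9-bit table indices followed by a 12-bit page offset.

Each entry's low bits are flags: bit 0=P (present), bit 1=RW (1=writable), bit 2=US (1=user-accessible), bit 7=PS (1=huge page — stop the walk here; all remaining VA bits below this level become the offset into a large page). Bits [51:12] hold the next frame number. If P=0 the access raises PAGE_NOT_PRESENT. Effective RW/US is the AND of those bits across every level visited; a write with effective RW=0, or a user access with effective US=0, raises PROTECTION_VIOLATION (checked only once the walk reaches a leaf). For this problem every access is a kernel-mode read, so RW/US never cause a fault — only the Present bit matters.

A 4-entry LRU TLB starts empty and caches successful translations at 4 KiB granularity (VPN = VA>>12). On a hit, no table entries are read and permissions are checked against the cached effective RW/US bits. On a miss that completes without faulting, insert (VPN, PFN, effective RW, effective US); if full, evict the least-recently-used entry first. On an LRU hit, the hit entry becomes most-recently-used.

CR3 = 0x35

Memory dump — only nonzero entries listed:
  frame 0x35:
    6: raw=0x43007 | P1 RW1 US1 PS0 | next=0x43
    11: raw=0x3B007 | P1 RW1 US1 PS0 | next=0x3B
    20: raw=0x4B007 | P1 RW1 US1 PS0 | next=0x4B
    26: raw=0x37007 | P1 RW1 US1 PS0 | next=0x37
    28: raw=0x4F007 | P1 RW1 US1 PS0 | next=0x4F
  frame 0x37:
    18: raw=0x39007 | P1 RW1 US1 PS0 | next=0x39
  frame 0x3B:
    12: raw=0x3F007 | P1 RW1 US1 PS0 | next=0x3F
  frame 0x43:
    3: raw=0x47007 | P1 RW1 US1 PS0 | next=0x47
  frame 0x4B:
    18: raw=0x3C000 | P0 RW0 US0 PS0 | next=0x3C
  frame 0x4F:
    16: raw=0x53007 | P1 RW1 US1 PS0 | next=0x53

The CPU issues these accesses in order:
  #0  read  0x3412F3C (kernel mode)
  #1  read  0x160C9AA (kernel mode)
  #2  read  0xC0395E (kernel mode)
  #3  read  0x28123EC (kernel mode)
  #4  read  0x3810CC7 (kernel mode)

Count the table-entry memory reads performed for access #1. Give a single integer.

Per-access translation:
#0 VA=0x3412F3C (r,kernel):
  L0 @0x35[26] → 0x37007  P=1,RW=1,US=1,PS=0
  L1 @0x37[18] → 0x39007  P=1,RW=1,US=1,PS=0
  → PA=0x39F3C  (2 entries read)
#1 VA=0x160C9AA (r,kernel):
  L0 @0x35[11] → 0x3B007  P=1,RW=1,US=1,PS=0
  L1 @0x3B[12] → 0x3F007  P=1,RW=1,US=1,PS=0
  → PA=0x3F9AA  (2 entries read)
#2 VA=0xC0395E (r,kernel):
  L0 @0x35[6] → 0x43007  P=1,RW=1,US=1,PS=0
  L1 @0x43[3] → 0x47007  P=1,RW=1,US=1,PS=0
  → PA=0x4795E  (2 entries read)
#3 VA=0x28123EC (r,kernel):
  L0 @0x35[20] → 0x4B007  P=1,RW=1,US=1,PS=0
  L1 @0x4B[18] → 0x3C000  P=0,RW=0,US=0,PS=0
  ⇒ fault: PAGE_NOT_PRESENT  — 2 lookups
#4 VA=0x3810CC7 (r,kernel):
  L0 @0x35[28] → 0x4F007  P=1,RW=1,US=1,PS=0
  L1 @0x4F[16] → 0x53007  P=1,RW=1,US=1,PS=0
  → PA=0x53CC7  (2 entries read)

Entries read for #1: 2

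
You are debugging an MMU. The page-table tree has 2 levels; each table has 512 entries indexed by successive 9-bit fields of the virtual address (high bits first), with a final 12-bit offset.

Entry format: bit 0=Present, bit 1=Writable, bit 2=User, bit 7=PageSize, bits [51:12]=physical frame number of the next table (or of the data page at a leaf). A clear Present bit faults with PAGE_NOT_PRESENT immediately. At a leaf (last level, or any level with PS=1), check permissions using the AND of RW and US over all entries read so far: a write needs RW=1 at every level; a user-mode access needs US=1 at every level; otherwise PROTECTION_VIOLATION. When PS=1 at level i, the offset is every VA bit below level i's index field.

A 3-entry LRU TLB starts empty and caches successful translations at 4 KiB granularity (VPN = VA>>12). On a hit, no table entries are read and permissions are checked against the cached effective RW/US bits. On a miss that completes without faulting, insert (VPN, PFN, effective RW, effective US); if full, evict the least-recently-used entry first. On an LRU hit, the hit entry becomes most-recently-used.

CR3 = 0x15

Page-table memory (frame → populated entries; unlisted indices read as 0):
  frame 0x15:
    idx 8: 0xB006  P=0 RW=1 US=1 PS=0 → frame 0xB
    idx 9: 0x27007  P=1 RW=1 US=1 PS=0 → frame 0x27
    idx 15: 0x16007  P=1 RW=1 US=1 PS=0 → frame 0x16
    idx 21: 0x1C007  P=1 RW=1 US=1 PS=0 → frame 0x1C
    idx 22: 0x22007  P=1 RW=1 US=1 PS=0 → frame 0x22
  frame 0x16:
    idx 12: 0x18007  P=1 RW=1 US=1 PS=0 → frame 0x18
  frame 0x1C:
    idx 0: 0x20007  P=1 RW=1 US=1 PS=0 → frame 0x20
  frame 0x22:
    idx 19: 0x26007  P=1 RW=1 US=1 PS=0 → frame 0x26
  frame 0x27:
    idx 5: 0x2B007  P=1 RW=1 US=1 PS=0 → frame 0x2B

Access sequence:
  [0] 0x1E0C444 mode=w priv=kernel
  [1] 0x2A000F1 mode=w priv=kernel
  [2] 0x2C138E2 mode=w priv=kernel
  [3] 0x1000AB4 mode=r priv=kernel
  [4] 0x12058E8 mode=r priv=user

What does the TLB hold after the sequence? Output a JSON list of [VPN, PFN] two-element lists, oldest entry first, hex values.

Trace:
#0 VA=0x1E0C444 (w,kernel):
  lvl0: tbl 0x15, slot 15 ⇒ 0x16007 (P1/RW1/US1/PS0)
  lvl1: tbl 0x16, slot 12 ⇒ 0x18007 (P1/RW1/US1/PS0)
  ⇒ phys 0x18444  [2 reads]
#1 VA=0x2A000F1 (w,kernel):
  lvl0: tbl 0x15, slot 21 ⇒ 0x1C007 (P1/RW1/US1/PS0)
  lvl1: tbl 0x1C, slot 0 ⇒ 0x20007 (P1/RW1/US1/PS0)
  ⇒ phys 0x200F1  [2 reads]
#2 VA=0x2C138E2 (w,kernel):
  lvl0: tbl 0x15, slot 22 ⇒ 0x22007 (P1/RW1/US1/PS0)
  lvl1: tbl 0x22, slot 19 ⇒ 0x26007 (P1/RW1/US1/PS0)
  ⇒ phys 0x268E2  [2 reads]
#3 VA=0x1000AB4 (r,kernel):
  lvl0: tbl 0x15, slot 8 ⇒ 0xB006 (P0/RW1/US1/PS0)
  → PAGE_NOT_PRESENT  (1 entries read)
#4 VA=0x12058E8 (r,user):
  lvl0: tbl 0x15, slot 9 ⇒ 0x27007 (P1/RW1/US1/PS0)
  lvl1: tbl 0x27, slot 5 ⇒ 0x2B007 (P1/RW1/US1/PS0)
  ⇒ phys 0x2B8E8  [2 reads]

TLB: [["0x2A00", "0x20"], ["0x2C13", "0x26"], ["0x1205", "0x2B"]]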